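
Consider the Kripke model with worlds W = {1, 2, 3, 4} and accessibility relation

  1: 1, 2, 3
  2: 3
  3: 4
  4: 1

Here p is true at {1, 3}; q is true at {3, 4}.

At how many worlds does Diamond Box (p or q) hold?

1: successors {1, 2, 3}; Box (p or q) there: 1:F, 2:T, 3:T. ✓
2: successors {3}; Box (p or q) there: 3:T. ✓
3: successors {4}; Box (p or q) there: 4:T. ✓
4: successors {1}; Box (p or q) there: 1:F. ✗
Satisfying worlds: {1, 2, 3}.

3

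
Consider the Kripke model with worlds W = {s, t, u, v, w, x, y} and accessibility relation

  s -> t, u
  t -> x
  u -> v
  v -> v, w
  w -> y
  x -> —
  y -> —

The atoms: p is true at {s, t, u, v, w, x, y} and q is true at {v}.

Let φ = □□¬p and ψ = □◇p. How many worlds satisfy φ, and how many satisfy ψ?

4 and 5

For □□¬p:
s: successors {t, u}; □¬p there: t:F, u:F. ✗
t: successors {x}; □¬p there: x:T. ✓
u: successors {v}; □¬p there: v:F. ✗
v: successors {v, w}; □¬p there: v:F, w:F. ✗
w: successors {y}; □¬p there: y:T. ✓
x: no successors, so □□¬p holds vacuously. ✓
y: no successors, so □□¬p holds vacuously. ✓
— 4 worlds.
For □◇p:
s: successors {t, u}; ◇p there: t:T, u:T. ✓
t: successors {x}; ◇p there: x:F. ✗
u: successors {v}; ◇p there: v:T. ✓
v: successors {v, w}; ◇p there: v:T, w:T. ✓
w: successors {y}; ◇p there: y:F. ✗
x: no successors, so □◇p holds vacuously. ✓
y: no successors, so □◇p holds vacuously. ✓
— 5 worlds.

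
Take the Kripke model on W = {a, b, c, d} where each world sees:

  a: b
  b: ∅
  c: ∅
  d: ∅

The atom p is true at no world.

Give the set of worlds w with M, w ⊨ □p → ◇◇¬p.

{a}

a: □p is F, ◇◇¬p is F. ✓
b: □p is T, ◇◇¬p is F. ✗
c: □p is T, ◇◇¬p is F. ✗
d: □p is T, ◇◇¬p is F. ✗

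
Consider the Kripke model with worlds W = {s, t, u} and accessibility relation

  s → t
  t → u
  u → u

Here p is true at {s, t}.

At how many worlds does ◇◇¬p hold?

3

s: successors {t}; ◇¬p there: t:T. ✓
t: successors {u}; ◇¬p there: u:T. ✓
u: successors {u}; ◇¬p there: u:T. ✓
Satisfying worlds: {s, t, u}.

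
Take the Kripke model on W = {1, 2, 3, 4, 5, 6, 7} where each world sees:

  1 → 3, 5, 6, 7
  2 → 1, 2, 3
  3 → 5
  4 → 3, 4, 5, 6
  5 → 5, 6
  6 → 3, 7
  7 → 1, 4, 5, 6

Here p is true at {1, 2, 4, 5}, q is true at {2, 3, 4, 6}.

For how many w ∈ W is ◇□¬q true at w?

1: successors {3, 5, 6, 7}; □¬q there: 3:T, 5:F, 6:F, 7:F. ✓
2: successors {1, 2, 3}; □¬q there: 1:F, 2:F, 3:T. ✓
3: successors {5}; □¬q there: 5:F. ✗
4: successors {3, 4, 5, 6}; □¬q there: 3:T, 4:F, 5:F, 6:F. ✓
5: successors {5, 6}; □¬q there: 5:F, 6:F. ✗
6: successors {3, 7}; □¬q there: 3:T, 7:F. ✓
7: successors {1, 4, 5, 6}; □¬q there: 1:F, 4:F, 5:F, 6:F. ✗
Satisfying worlds: {1, 2, 4, 6}.

4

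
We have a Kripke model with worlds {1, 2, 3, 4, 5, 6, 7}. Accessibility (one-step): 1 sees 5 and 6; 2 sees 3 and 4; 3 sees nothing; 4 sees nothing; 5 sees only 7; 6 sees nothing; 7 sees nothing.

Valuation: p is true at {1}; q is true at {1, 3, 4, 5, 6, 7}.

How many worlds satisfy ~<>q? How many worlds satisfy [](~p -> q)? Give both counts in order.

For ~<>q:
1: <>q is T. ✗
2: <>q is T. ✗
3: <>q is F. ✓
4: <>q is F. ✓
5: <>q is T. ✗
6: <>q is F. ✓
7: <>q is F. ✓
— 4 worlds.
For [](~p -> q):
1: successors {5, 6}; ~p -> q there: 5:T, 6:T. ✓
2: successors {3, 4}; ~p -> q there: 3:T, 4:T. ✓
3: no successors, so [](~p -> q) holds vacuously. ✓
4: no successors, so [](~p -> q) holds vacuously. ✓
5: successors {7}; ~p -> q there: 7:T. ✓
6: no successors, so [](~p -> q) holds vacuously. ✓
7: no successors, so [](~p -> q) holds vacuously. ✓
— 7 worlds.

4 and 7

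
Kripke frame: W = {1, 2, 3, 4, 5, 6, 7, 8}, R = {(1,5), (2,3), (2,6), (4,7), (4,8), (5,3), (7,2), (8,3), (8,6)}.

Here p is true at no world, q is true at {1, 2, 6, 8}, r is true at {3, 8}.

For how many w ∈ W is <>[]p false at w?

5

1: successors {5}; []p there: 5:F. ✗
2: successors {3, 6}; []p there: 3:T, 6:T. ✓
3: no successors, so <>[]p fails. ✗
4: successors {7, 8}; []p there: 7:F, 8:F. ✗
5: successors {3}; []p there: 3:T. ✓
6: no successors, so <>[]p fails. ✗
7: successors {2}; []p there: 2:F. ✗
8: successors {3, 6}; []p there: 3:T, 6:T. ✓
Satisfying worlds: {2, 5, 8}.
So <>[]p fails at the other 5 worlds.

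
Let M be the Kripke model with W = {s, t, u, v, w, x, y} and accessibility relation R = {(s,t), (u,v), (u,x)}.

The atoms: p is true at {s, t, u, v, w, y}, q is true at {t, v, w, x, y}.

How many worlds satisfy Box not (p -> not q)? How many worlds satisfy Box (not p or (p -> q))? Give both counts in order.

6 and 7

For Box not (p -> not q):
s: successors {t}; not (p -> not q) there: t:T. ✓
t: no successors, so Box not (p -> not q) holds vacuously. ✓
u: successors {v, x}; not (p -> not q) there: v:T, x:F. ✗
v: no successors, so Box not (p -> not q) holds vacuously. ✓
w: no successors, so Box not (p -> not q) holds vacuously. ✓
x: no successors, so Box not (p -> not q) holds vacuously. ✓
y: no successors, so Box not (p -> not q) holds vacuously. ✓
— 6 worlds.
For Box (not p or (p -> q)):
s: successors {t}; not p or (p -> q) there: t:T. ✓
t: no successors, so Box (not p or (p -> q)) holds vacuously. ✓
u: successors {v, x}; not p or (p -> q) there: v:T, x:T. ✓
v: no successors, so Box (not p or (p -> q)) holds vacuously. ✓
w: no successors, so Box (not p or (p -> q)) holds vacuously. ✓
x: no successors, so Box (not p or (p -> q)) holds vacuously. ✓
y: no successors, so Box (not p or (p -> q)) holds vacuously. ✓
— 7 worlds.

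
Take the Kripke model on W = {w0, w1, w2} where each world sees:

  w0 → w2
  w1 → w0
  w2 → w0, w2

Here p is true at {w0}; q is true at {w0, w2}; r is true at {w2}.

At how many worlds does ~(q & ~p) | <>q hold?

w0: ~(q & ~p) is T, <>q is T. ✓
w1: ~(q & ~p) is T, <>q is T. ✓
w2: ~(q & ~p) is F, <>q is T. ✓
Satisfying worlds: {w0, w1, w2}.

3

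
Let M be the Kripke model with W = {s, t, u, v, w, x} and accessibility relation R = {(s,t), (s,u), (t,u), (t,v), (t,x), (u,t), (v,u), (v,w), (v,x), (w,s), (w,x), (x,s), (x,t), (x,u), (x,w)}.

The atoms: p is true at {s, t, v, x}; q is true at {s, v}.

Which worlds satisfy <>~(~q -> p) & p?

s: <>~(~q -> p) is T, p is T. ✓
t: <>~(~q -> p) is T, p is T. ✓
u: <>~(~q -> p) is F, p is F. ✗
v: <>~(~q -> p) is T, p is T. ✓
w: <>~(~q -> p) is F, p is F. ✗
x: <>~(~q -> p) is T, p is T. ✓

{s, t, v, x}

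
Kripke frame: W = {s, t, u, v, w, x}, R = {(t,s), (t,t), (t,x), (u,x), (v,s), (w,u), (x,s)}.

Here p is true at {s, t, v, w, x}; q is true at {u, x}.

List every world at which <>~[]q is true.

s: no successors, so <>~[]q fails. ✗
t: successors {s, t, x}; ~[]q there: s:F, t:T, x:T. ✓
u: successors {x}; ~[]q there: x:T. ✓
v: successors {s}; ~[]q there: s:F. ✗
w: successors {u}; ~[]q there: u:F. ✗
x: successors {s}; ~[]q there: s:F. ✗

{t, u}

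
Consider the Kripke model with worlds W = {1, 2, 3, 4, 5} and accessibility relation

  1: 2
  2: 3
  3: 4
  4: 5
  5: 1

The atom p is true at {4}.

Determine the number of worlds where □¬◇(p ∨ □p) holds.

1: successors {2}; ¬◇(p ∨ □p) there: 2:F. ✗
2: successors {3}; ¬◇(p ∨ □p) there: 3:F. ✗
3: successors {4}; ¬◇(p ∨ □p) there: 4:T. ✓
4: successors {5}; ¬◇(p ∨ □p) there: 5:T. ✓
5: successors {1}; ¬◇(p ∨ □p) there: 1:T. ✓
Satisfying worlds: {3, 4, 5}.

3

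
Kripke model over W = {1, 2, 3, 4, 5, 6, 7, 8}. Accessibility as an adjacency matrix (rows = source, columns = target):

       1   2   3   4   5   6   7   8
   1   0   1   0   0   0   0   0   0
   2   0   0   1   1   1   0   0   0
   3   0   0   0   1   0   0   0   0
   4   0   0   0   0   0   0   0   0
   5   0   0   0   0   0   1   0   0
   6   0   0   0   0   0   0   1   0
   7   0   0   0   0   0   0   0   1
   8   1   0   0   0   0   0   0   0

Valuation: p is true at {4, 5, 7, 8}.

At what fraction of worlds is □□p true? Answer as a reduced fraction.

1/2

1: successors {2}; □p there: 2:F. ✗
2: successors {3, 4, 5}; □p there: 3:T, 4:T, 5:F. ✗
3: successors {4}; □p there: 4:T. ✓
4: no successors, so □□p holds vacuously. ✓
5: successors {6}; □p there: 6:T. ✓
6: successors {7}; □p there: 7:T. ✓
7: successors {8}; □p there: 8:F. ✗
8: successors {1}; □p there: 1:F. ✗
That's 4 of 8 worlds, so 4/8 = 1/2.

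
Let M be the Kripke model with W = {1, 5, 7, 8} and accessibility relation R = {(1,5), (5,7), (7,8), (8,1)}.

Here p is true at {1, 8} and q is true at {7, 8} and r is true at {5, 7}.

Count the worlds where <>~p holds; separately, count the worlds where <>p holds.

For <>~p:
1: successors {5}; ~p there: 5:T. ✓
5: successors {7}; ~p there: 7:T. ✓
7: successors {8}; ~p there: 8:F. ✗
8: successors {1}; ~p there: 1:F. ✗
— 2 worlds.
For <>p:
1: successors {5}; p there: 5:F. ✗
5: successors {7}; p there: 7:F. ✗
7: successors {8}; p there: 8:T. ✓
8: successors {1}; p there: 1:T. ✓
— 2 worlds.

2 and 2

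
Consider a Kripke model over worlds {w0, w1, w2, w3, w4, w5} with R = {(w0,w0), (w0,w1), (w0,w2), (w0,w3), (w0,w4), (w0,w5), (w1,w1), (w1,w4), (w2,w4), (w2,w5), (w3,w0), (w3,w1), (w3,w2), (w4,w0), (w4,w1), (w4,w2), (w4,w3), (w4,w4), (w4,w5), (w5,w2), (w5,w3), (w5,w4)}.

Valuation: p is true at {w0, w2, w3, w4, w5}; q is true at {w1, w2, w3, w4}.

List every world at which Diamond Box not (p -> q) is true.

w0: successors {w0, w1, w2, w3, w4, w5}; Box not (p -> q) there: w0:F, w1:F, w2:F, w3:F, w4:F, w5:F. ✗
w1: successors {w1, w4}; Box not (p -> q) there: w1:F, w4:F. ✗
w2: successors {w4, w5}; Box not (p -> q) there: w4:F, w5:F. ✗
w3: successors {w0, w1, w2}; Box not (p -> q) there: w0:F, w1:F, w2:F. ✗
w4: successors {w0, w1, w2, w3, w4, w5}; Box not (p -> q) there: w0:F, w1:F, w2:F, w3:F, w4:F, w5:F. ✗
w5: successors {w2, w3, w4}; Box not (p -> q) there: w2:F, w3:F, w4:F. ✗

∅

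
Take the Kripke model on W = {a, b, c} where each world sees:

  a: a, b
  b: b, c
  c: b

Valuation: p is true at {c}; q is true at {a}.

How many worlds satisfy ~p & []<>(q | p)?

1

a: ~p is T, []<>(q | p) is T. ✓
b: ~p is T, []<>(q | p) is F. ✗
c: ~p is F, []<>(q | p) is T. ✗
Satisfying worlds: {a}.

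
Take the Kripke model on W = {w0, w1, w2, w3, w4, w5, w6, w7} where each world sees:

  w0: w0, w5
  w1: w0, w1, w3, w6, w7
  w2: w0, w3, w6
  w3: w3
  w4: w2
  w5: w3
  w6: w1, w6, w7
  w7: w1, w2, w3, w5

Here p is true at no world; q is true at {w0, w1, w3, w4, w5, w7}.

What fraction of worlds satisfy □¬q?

w0: successors {w0, w5}; ¬q there: w0:F, w5:F. ✗
w1: successors {w0, w1, w3, w6, w7}; ¬q there: w0:F, w1:F, w3:F, w6:T, w7:F. ✗
w2: successors {w0, w3, w6}; ¬q there: w0:F, w3:F, w6:T. ✗
w3: successors {w3}; ¬q there: w3:F. ✗
w4: successors {w2}; ¬q there: w2:T. ✓
w5: successors {w3}; ¬q there: w3:F. ✗
w6: successors {w1, w6, w7}; ¬q there: w1:F, w6:T, w7:F. ✗
w7: successors {w1, w2, w3, w5}; ¬q there: w1:F, w2:T, w3:F, w5:F. ✗
That's 1 of 8 worlds, so 1/8.

1/8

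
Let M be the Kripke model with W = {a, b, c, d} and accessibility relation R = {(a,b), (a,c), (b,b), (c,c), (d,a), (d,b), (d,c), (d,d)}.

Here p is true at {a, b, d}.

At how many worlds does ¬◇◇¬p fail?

3

a: ◇◇¬p is T. ✗
b: ◇◇¬p is F. ✓
c: ◇◇¬p is T. ✗
d: ◇◇¬p is T. ✗
Satisfying worlds: {b}.
So ¬◇◇¬p fails at the other 3 worlds.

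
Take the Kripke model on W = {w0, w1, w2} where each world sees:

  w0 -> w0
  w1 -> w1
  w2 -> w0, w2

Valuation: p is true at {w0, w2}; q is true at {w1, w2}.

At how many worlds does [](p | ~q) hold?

w0: successors {w0}; p | ~q there: w0:T. ✓
w1: successors {w1}; p | ~q there: w1:F. ✗
w2: successors {w0, w2}; p | ~q there: w0:T, w2:T. ✓
Satisfying worlds: {w0, w2}.

2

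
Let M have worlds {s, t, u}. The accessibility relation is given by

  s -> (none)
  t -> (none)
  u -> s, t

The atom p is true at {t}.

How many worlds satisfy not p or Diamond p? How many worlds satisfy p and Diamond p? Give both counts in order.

For not p or Diamond p:
s: not p is T, Diamond p is F. ✓
t: not p is F, Diamond p is F. ✗
u: not p is T, Diamond p is T. ✓
— 2 worlds.
For p and Diamond p:
s: p is F, Diamond p is F. ✗
t: p is T, Diamond p is F. ✗
u: p is F, Diamond p is T. ✗
— 0 worlds.

2 and 0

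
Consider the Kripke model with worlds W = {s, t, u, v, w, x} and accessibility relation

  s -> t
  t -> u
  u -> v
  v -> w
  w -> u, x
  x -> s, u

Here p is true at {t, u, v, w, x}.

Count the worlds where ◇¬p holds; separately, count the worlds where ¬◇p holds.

1 and 0

For ◇¬p:
s: successors {t}; ¬p there: t:F. ✗
t: successors {u}; ¬p there: u:F. ✗
u: successors {v}; ¬p there: v:F. ✗
v: successors {w}; ¬p there: w:F. ✗
w: successors {u, x}; ¬p there: u:F, x:F. ✗
x: successors {s, u}; ¬p there: s:T, u:F. ✓
— 1 world.
For ¬◇p:
s: ◇p is T. ✗
t: ◇p is T. ✗
u: ◇p is T. ✗
v: ◇p is T. ✗
w: ◇p is T. ✗
x: ◇p is T. ✗
— 0 worlds.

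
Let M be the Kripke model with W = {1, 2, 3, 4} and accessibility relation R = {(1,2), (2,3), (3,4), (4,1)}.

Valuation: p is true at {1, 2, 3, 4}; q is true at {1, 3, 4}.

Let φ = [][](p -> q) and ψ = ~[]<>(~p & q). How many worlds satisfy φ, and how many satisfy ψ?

For [][](p -> q):
1: successors {2}; [](p -> q) there: 2:T. ✓
2: successors {3}; [](p -> q) there: 3:T. ✓
3: successors {4}; [](p -> q) there: 4:T. ✓
4: successors {1}; [](p -> q) there: 1:F. ✗
— 3 worlds.
For ~[]<>(~p & q):
1: []<>(~p & q) is F. ✓
2: []<>(~p & q) is F. ✓
3: []<>(~p & q) is F. ✓
4: []<>(~p & q) is F. ✓
— 4 worlds.

3 and 4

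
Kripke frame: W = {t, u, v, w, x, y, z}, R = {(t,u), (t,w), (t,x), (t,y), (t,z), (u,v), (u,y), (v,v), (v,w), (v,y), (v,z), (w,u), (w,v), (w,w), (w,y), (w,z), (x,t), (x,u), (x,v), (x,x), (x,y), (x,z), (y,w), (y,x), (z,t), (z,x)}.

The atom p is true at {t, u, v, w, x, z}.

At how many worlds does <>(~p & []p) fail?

t: successors {u, w, x, y, z}; ~p & []p there: u:F, w:F, x:F, y:T, z:F. ✓
u: successors {v, y}; ~p & []p there: v:F, y:T. ✓
v: successors {v, w, y, z}; ~p & []p there: v:F, w:F, y:T, z:F. ✓
w: successors {u, v, w, y, z}; ~p & []p there: u:F, v:F, w:F, y:T, z:F. ✓
x: successors {t, u, v, x, y, z}; ~p & []p there: t:F, u:F, v:F, x:F, y:T, z:F. ✓
y: successors {w, x}; ~p & []p there: w:F, x:F. ✗
z: successors {t, x}; ~p & []p there: t:F, x:F. ✗
Satisfying worlds: {t, u, v, w, x}.
So <>(~p & []p) fails at the other 2 worlds.

2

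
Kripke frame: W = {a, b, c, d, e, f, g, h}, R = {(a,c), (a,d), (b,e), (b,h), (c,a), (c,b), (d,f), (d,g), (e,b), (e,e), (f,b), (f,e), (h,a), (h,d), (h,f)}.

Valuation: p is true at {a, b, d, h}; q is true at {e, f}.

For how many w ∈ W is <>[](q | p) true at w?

a: successors {c, d}; [](q | p) there: c:T, d:F. ✓
b: successors {e, h}; [](q | p) there: e:T, h:T. ✓
c: successors {a, b}; [](q | p) there: a:F, b:T. ✓
d: successors {f, g}; [](q | p) there: f:T, g:T. ✓
e: successors {b, e}; [](q | p) there: b:T, e:T. ✓
f: successors {b, e}; [](q | p) there: b:T, e:T. ✓
g: no successors, so <>[](q | p) fails. ✗
h: successors {a, d, f}; [](q | p) there: a:F, d:F, f:T. ✓
Satisfying worlds: {a, b, c, d, e, f, h}.

7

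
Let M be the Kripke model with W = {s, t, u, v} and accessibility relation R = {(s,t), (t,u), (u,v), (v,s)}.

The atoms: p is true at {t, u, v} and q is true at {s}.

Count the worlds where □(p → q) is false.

3

s: successors {t}; p → q there: t:F. ✗
t: successors {u}; p → q there: u:F. ✗
u: successors {v}; p → q there: v:F. ✗
v: successors {s}; p → q there: s:T. ✓
Satisfying worlds: {v}.
So □(p → q) fails at the other 3 worlds.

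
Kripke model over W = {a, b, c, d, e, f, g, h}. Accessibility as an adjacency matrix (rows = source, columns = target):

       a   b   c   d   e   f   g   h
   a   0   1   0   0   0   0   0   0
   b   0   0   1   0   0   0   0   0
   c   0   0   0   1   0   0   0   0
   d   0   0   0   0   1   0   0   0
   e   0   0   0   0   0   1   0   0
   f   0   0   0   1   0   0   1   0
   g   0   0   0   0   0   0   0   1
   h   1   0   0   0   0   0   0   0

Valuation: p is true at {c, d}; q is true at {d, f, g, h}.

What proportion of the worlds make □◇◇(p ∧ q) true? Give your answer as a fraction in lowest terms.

a: successors {b}; ◇◇(p ∧ q) there: b:T. ✓
b: successors {c}; ◇◇(p ∧ q) there: c:F. ✗
c: successors {d}; ◇◇(p ∧ q) there: d:F. ✗
d: successors {e}; ◇◇(p ∧ q) there: e:T. ✓
e: successors {f}; ◇◇(p ∧ q) there: f:F. ✗
f: successors {d, g}; ◇◇(p ∧ q) there: d:F, g:F. ✗
g: successors {h}; ◇◇(p ∧ q) there: h:F. ✗
h: successors {a}; ◇◇(p ∧ q) there: a:F. ✗
That's 2 of 8 worlds, so 2/8 = 1/4.

1/4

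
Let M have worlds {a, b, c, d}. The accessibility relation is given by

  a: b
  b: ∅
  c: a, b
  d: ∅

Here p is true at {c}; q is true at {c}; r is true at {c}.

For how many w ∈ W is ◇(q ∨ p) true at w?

0

a: successors {b}; q ∨ p there: b:F. ✗
b: no successors, so ◇(q ∨ p) fails. ✗
c: successors {a, b}; q ∨ p there: a:F, b:F. ✗
d: no successors, so ◇(q ∨ p) fails. ✗
Satisfying worlds: ∅.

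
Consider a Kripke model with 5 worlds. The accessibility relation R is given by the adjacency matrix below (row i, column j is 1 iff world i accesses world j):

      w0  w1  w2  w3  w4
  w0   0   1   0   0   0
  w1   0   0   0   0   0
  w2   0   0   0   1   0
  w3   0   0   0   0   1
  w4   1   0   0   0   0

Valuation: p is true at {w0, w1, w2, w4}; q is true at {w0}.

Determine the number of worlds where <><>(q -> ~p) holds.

2

w0: successors {w1}; <>(q -> ~p) there: w1:F. ✗
w1: no successors, so <><>(q -> ~p) fails. ✗
w2: successors {w3}; <>(q -> ~p) there: w3:T. ✓
w3: successors {w4}; <>(q -> ~p) there: w4:F. ✗
w4: successors {w0}; <>(q -> ~p) there: w0:T. ✓
Satisfying worlds: {w2, w4}.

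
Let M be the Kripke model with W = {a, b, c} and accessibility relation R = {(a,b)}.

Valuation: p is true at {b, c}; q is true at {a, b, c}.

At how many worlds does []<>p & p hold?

2

a: []<>p is F, p is F. ✗
b: []<>p is T, p is T. ✓
c: []<>p is T, p is T. ✓
Satisfying worlds: {b, c}.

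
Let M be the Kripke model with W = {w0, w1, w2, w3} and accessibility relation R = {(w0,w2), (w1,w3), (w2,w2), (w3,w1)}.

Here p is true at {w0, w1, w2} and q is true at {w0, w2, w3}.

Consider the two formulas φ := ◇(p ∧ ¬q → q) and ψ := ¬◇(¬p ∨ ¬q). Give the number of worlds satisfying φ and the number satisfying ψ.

For ◇(p ∧ ¬q → q):
w0: successors {w2}; p ∧ ¬q → q there: w2:T. ✓
w1: successors {w3}; p ∧ ¬q → q there: w3:T. ✓
w2: successors {w2}; p ∧ ¬q → q there: w2:T. ✓
w3: successors {w1}; p ∧ ¬q → q there: w1:F. ✗
— 3 worlds.
For ¬◇(¬p ∨ ¬q):
w0: ◇(¬p ∨ ¬q) is F. ✓
w1: ◇(¬p ∨ ¬q) is T. ✗
w2: ◇(¬p ∨ ¬q) is F. ✓
w3: ◇(¬p ∨ ¬q) is T. ✗
— 2 worlds.

3 and 2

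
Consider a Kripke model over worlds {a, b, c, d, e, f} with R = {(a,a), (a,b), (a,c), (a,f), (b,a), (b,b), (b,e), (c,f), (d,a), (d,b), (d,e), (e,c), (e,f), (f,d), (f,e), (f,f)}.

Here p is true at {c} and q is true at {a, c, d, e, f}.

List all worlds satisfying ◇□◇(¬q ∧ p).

a: successors {a, b, c, f}; □◇(¬q ∧ p) there: a:F, b:F, c:F, f:F. ✗
b: successors {a, b, e}; □◇(¬q ∧ p) there: a:F, b:F, e:F. ✗
c: successors {f}; □◇(¬q ∧ p) there: f:F. ✗
d: successors {a, b, e}; □◇(¬q ∧ p) there: a:F, b:F, e:F. ✗
e: successors {c, f}; □◇(¬q ∧ p) there: c:F, f:F. ✗
f: successors {d, e, f}; □◇(¬q ∧ p) there: d:F, e:F, f:F. ✗

∅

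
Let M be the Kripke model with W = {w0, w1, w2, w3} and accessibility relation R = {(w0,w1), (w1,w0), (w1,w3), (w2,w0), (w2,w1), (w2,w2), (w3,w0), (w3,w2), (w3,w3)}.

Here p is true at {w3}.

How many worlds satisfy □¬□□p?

4

w0: successors {w1}; ¬□□p there: w1:T. ✓
w1: successors {w0, w3}; ¬□□p there: w0:T, w3:T. ✓
w2: successors {w0, w1, w2}; ¬□□p there: w0:T, w1:T, w2:T. ✓
w3: successors {w0, w2, w3}; ¬□□p there: w0:T, w2:T, w3:T. ✓
Satisfying worlds: {w0, w1, w2, w3}.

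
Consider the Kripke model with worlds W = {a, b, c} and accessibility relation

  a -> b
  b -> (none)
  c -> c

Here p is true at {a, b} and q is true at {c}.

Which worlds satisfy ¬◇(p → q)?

{a, b}

a: ◇(p → q) is F. ✓
b: ◇(p → q) is F. ✓
c: ◇(p → q) is T. ✗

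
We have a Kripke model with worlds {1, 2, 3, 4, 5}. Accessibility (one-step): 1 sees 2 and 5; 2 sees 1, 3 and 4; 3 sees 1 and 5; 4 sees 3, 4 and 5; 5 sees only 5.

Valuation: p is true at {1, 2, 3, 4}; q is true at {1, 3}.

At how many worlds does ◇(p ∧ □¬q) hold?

2

1: successors {2, 5}; p ∧ □¬q there: 2:F, 5:F. ✗
2: successors {1, 3, 4}; p ∧ □¬q there: 1:T, 3:F, 4:F. ✓
3: successors {1, 5}; p ∧ □¬q there: 1:T, 5:F. ✓
4: successors {3, 4, 5}; p ∧ □¬q there: 3:F, 4:F, 5:F. ✗
5: successors {5}; p ∧ □¬q there: 5:F. ✗
Satisfying worlds: {2, 3}.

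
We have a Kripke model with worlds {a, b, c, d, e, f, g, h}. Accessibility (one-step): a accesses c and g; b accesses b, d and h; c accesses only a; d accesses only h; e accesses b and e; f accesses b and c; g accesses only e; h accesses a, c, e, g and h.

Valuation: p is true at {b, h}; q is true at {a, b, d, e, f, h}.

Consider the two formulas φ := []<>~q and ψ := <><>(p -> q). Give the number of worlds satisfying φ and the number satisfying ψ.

For []<>~q:
a: successors {c, g}; <>~q there: c:F, g:F. ✗
b: successors {b, d, h}; <>~q there: b:F, d:F, h:T. ✗
c: successors {a}; <>~q there: a:T. ✓
d: successors {h}; <>~q there: h:T. ✓
e: successors {b, e}; <>~q there: b:F, e:F. ✗
f: successors {b, c}; <>~q there: b:F, c:F. ✗
g: successors {e}; <>~q there: e:F. ✗
h: successors {a, c, e, g, h}; <>~q there: a:T, c:F, e:F, g:F, h:T. ✗
— 2 worlds.
For <><>(p -> q):
a: successors {c, g}; <>(p -> q) there: c:T, g:T. ✓
b: successors {b, d, h}; <>(p -> q) there: b:T, d:T, h:T. ✓
c: successors {a}; <>(p -> q) there: a:T. ✓
d: successors {h}; <>(p -> q) there: h:T. ✓
e: successors {b, e}; <>(p -> q) there: b:T, e:T. ✓
f: successors {b, c}; <>(p -> q) there: b:T, c:T. ✓
g: successors {e}; <>(p -> q) there: e:T. ✓
h: successors {a, c, e, g, h}; <>(p -> q) there: a:T, c:T, e:T, g:T, h:T. ✓
— 8 worlds.

2 and 8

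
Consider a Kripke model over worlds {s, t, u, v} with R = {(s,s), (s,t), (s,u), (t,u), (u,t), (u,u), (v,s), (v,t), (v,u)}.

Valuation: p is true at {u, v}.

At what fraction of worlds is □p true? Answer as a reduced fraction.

s: successors {s, t, u}; p there: s:F, t:F, u:T. ✗
t: successors {u}; p there: u:T. ✓
u: successors {t, u}; p there: t:F, u:T. ✗
v: successors {s, t, u}; p there: s:F, t:F, u:T. ✗
That's 1 of 4 worlds, so 1/4.

1/4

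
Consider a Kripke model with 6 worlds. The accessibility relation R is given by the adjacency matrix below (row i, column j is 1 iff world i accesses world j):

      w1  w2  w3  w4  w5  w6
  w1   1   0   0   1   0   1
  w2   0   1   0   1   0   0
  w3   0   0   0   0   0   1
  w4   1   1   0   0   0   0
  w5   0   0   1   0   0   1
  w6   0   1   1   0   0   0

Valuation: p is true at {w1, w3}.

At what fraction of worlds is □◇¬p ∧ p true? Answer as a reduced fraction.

1/3

w1: □◇¬p is T, p is T. ✓
w2: □◇¬p is T, p is F. ✗
w3: □◇¬p is T, p is T. ✓
w4: □◇¬p is T, p is F. ✗
w5: □◇¬p is T, p is F. ✗
w6: □◇¬p is T, p is F. ✗
That's 2 of 6 worlds, so 2/6 = 1/3.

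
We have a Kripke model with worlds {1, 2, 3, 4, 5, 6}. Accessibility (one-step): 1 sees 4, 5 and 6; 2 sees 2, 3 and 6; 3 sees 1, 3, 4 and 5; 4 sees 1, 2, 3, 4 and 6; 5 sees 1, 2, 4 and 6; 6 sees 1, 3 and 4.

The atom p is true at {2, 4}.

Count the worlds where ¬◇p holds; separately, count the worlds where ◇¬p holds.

0 and 6

For ¬◇p:
1: ◇p is T. ✗
2: ◇p is T. ✗
3: ◇p is T. ✗
4: ◇p is T. ✗
5: ◇p is T. ✗
6: ◇p is T. ✗
— 0 worlds.
For ◇¬p:
1: successors {4, 5, 6}; ¬p there: 4:F, 5:T, 6:T. ✓
2: successors {2, 3, 6}; ¬p there: 2:F, 3:T, 6:T. ✓
3: successors {1, 3, 4, 5}; ¬p there: 1:T, 3:T, 4:F, 5:T. ✓
4: successors {1, 2, 3, 4, 6}; ¬p there: 1:T, 2:F, 3:T, 4:F, 6:T. ✓
5: successors {1, 2, 4, 6}; ¬p there: 1:T, 2:F, 4:F, 6:T. ✓
6: successors {1, 3, 4}; ¬p there: 1:T, 3:T, 4:F. ✓
— 6 worlds.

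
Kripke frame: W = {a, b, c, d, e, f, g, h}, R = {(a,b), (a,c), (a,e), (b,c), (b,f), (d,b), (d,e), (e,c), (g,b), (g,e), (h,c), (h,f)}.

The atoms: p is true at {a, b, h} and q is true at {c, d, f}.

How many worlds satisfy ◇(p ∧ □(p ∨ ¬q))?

a: successors {b, c, e}; p ∧ □(p ∨ ¬q) there: b:F, c:F, e:F. ✗
b: successors {c, f}; p ∧ □(p ∨ ¬q) there: c:F, f:F. ✗
c: no successors, so ◇(p ∧ □(p ∨ ¬q)) fails. ✗
d: successors {b, e}; p ∧ □(p ∨ ¬q) there: b:F, e:F. ✗
e: successors {c}; p ∧ □(p ∨ ¬q) there: c:F. ✗
f: no successors, so ◇(p ∧ □(p ∨ ¬q)) fails. ✗
g: successors {b, e}; p ∧ □(p ∨ ¬q) there: b:F, e:F. ✗
h: successors {c, f}; p ∧ □(p ∨ ¬q) there: c:F, f:F. ✗
Satisfying worlds: ∅.

0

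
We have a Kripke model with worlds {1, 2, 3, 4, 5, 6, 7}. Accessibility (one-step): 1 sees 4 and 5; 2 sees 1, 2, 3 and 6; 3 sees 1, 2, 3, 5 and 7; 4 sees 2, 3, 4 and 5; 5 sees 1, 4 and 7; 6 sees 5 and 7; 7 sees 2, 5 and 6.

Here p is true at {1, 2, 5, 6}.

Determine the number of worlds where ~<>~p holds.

1: <>~p is T. ✗
2: <>~p is T. ✗
3: <>~p is T. ✗
4: <>~p is T. ✗
5: <>~p is T. ✗
6: <>~p is T. ✗
7: <>~p is F. ✓
Satisfying worlds: {7}.

1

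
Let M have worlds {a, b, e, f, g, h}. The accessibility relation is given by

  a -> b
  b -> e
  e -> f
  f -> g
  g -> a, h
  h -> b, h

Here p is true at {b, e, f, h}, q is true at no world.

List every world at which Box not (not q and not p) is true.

a: successors {b}; not (not q and not p) there: b:T. ✓
b: successors {e}; not (not q and not p) there: e:T. ✓
e: successors {f}; not (not q and not p) there: f:T. ✓
f: successors {g}; not (not q and not p) there: g:F. ✗
g: successors {a, h}; not (not q and not p) there: a:F, h:T. ✗
h: successors {b, h}; not (not q and not p) there: b:T, h:T. ✓

{a, b, e, h}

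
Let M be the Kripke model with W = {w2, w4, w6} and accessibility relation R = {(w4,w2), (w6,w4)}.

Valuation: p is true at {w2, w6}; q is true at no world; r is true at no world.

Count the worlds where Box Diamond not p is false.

2

w2: no successors, so Box Diamond not p holds vacuously. ✓
w4: successors {w2}; Diamond not p there: w2:F. ✗
w6: successors {w4}; Diamond not p there: w4:F. ✗
Satisfying worlds: {w2}.
So Box Diamond not p fails at the other 2 worlds.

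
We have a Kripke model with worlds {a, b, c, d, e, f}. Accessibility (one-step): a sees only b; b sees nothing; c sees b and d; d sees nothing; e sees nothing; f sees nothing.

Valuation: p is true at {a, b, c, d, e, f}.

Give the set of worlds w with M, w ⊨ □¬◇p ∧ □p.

{a, b, c, d, e, f}

a: □¬◇p is T, □p is T. ✓
b: □¬◇p is T, □p is T. ✓
c: □¬◇p is T, □p is T. ✓
d: □¬◇p is T, □p is T. ✓
e: □¬◇p is T, □p is T. ✓
f: □¬◇p is T, □p is T. ✓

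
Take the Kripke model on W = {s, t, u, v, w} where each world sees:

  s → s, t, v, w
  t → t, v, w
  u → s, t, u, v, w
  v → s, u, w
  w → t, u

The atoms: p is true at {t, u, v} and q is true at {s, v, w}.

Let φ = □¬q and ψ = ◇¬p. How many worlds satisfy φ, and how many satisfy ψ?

For □¬q:
s: successors {s, t, v, w}; ¬q there: s:F, t:T, v:F, w:F. ✗
t: successors {t, v, w}; ¬q there: t:T, v:F, w:F. ✗
u: successors {s, t, u, v, w}; ¬q there: s:F, t:T, u:T, v:F, w:F. ✗
v: successors {s, u, w}; ¬q there: s:F, u:T, w:F. ✗
w: successors {t, u}; ¬q there: t:T, u:T. ✓
— 1 world.
For ◇¬p:
s: successors {s, t, v, w}; ¬p there: s:T, t:F, v:F, w:T. ✓
t: successors {t, v, w}; ¬p there: t:F, v:F, w:T. ✓
u: successors {s, t, u, v, w}; ¬p there: s:T, t:F, u:F, v:F, w:T. ✓
v: successors {s, u, w}; ¬p there: s:T, u:F, w:T. ✓
w: successors {t, u}; ¬p there: t:F, u:F. ✗
— 4 worlds.

1 and 4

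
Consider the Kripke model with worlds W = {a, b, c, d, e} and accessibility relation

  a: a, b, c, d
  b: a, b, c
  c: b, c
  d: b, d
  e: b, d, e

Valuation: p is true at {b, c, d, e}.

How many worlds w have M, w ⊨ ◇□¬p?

0

a: successors {a, b, c, d}; □¬p there: a:F, b:F, c:F, d:F. ✗
b: successors {a, b, c}; □¬p there: a:F, b:F, c:F. ✗
c: successors {b, c}; □¬p there: b:F, c:F. ✗
d: successors {b, d}; □¬p there: b:F, d:F. ✗
e: successors {b, d, e}; □¬p there: b:F, d:F, e:F. ✗
Satisfying worlds: ∅.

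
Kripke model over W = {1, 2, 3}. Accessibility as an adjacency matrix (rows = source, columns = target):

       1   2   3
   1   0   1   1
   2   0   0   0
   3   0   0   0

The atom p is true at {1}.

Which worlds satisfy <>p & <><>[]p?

1: <>p is F, <><>[]p is F. ✗
2: <>p is F, <><>[]p is F. ✗
3: <>p is F, <><>[]p is F. ✗

∅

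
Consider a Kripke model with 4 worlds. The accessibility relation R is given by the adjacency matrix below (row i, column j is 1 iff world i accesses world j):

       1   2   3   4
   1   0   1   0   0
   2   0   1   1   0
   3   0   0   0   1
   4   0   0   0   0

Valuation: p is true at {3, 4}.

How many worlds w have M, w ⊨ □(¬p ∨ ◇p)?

1: successors {2}; ¬p ∨ ◇p there: 2:T. ✓
2: successors {2, 3}; ¬p ∨ ◇p there: 2:T, 3:T. ✓
3: successors {4}; ¬p ∨ ◇p there: 4:F. ✗
4: no successors, so □(¬p ∨ ◇p) holds vacuously. ✓
Satisfying worlds: {1, 2, 4}.

3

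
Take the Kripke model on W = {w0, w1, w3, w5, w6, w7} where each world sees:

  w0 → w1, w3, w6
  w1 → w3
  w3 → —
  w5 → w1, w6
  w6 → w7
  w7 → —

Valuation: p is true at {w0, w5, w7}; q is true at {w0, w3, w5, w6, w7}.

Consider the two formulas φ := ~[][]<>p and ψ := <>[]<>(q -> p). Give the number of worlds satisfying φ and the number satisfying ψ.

2 and 3

For ~[][]<>p:
w0: [][]<>p is F. ✓
w1: [][]<>p is T. ✗
w3: [][]<>p is T. ✗
w5: [][]<>p is F. ✓
w6: [][]<>p is T. ✗
w7: [][]<>p is T. ✗
— 2 worlds.
For <>[]<>(q -> p):
w0: successors {w1, w3, w6}; []<>(q -> p) there: w1:F, w3:T, w6:F. ✓
w1: successors {w3}; []<>(q -> p) there: w3:T. ✓
w3: no successors, so <>[]<>(q -> p) fails. ✗
w5: successors {w1, w6}; []<>(q -> p) there: w1:F, w6:F. ✗
w6: successors {w7}; []<>(q -> p) there: w7:T. ✓
w7: no successors, so <>[]<>(q -> p) fails. ✗
— 3 worlds.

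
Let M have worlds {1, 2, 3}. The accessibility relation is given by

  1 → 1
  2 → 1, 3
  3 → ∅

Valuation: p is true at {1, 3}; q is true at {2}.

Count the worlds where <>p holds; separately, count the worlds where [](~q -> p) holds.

2 and 3

For <>p:
1: successors {1}; p there: 1:T. ✓
2: successors {1, 3}; p there: 1:T, 3:T. ✓
3: no successors, so <>p fails. ✗
— 2 worlds.
For [](~q -> p):
1: successors {1}; ~q -> p there: 1:T. ✓
2: successors {1, 3}; ~q -> p there: 1:T, 3:T. ✓
3: no successors, so [](~q -> p) holds vacuously. ✓
— 3 worlds.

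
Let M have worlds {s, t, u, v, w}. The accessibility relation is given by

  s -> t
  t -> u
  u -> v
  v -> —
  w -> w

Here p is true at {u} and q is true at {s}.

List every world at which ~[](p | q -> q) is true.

{t}

s: [](p | q -> q) is T. ✗
t: [](p | q -> q) is F. ✓
u: [](p | q -> q) is T. ✗
v: [](p | q -> q) is T. ✗
w: [](p | q -> q) is T. ✗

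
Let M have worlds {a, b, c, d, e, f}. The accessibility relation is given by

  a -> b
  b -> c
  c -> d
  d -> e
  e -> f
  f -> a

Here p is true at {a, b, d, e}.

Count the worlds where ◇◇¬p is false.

4

a: successors {b}; ◇¬p there: b:T. ✓
b: successors {c}; ◇¬p there: c:F. ✗
c: successors {d}; ◇¬p there: d:F. ✗
d: successors {e}; ◇¬p there: e:T. ✓
e: successors {f}; ◇¬p there: f:F. ✗
f: successors {a}; ◇¬p there: a:F. ✗
Satisfying worlds: {a, d}.
So ◇◇¬p fails at the other 4 worlds.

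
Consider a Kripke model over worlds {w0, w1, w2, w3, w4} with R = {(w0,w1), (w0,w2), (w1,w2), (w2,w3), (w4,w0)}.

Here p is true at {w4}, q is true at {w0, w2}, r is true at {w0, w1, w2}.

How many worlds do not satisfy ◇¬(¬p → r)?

w0: successors {w1, w2}; ¬(¬p → r) there: w1:F, w2:F. ✗
w1: successors {w2}; ¬(¬p → r) there: w2:F. ✗
w2: successors {w3}; ¬(¬p → r) there: w3:T. ✓
w3: no successors, so ◇¬(¬p → r) fails. ✗
w4: successors {w0}; ¬(¬p → r) there: w0:F. ✗
Satisfying worlds: {w2}.
So ◇¬(¬p → r) fails at the other 4 worlds.

4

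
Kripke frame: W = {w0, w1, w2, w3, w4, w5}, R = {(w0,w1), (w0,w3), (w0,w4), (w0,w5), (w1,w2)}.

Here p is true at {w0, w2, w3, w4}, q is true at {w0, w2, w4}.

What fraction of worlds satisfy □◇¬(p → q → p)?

w0: successors {w1, w3, w4, w5}; ◇¬(p → q → p) there: w1:F, w3:F, w4:F, w5:F. ✗
w1: successors {w2}; ◇¬(p → q → p) there: w2:F. ✗
w2: no successors, so □◇¬(p → q → p) holds vacuously. ✓
w3: no successors, so □◇¬(p → q → p) holds vacuously. ✓
w4: no successors, so □◇¬(p → q → p) holds vacuously. ✓
w5: no successors, so □◇¬(p → q → p) holds vacuously. ✓
That's 4 of 6 worlds, so 4/6 = 2/3.

2/3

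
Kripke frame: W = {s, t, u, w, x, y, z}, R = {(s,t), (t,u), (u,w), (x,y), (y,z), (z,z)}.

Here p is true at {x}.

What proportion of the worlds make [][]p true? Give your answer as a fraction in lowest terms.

2/7

s: successors {t}; []p there: t:F. ✗
t: successors {u}; []p there: u:F. ✗
u: successors {w}; []p there: w:T. ✓
w: no successors, so [][]p holds vacuously. ✓
x: successors {y}; []p there: y:F. ✗
y: successors {z}; []p there: z:F. ✗
z: successors {z}; []p there: z:F. ✗
That's 2 of 7 worlds, so 2/7.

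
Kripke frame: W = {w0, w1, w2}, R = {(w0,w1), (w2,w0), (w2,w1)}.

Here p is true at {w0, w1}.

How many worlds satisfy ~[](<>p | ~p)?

2

w0: [](<>p | ~p) is F. ✓
w1: [](<>p | ~p) is T. ✗
w2: [](<>p | ~p) is F. ✓
Satisfying worlds: {w0, w2}.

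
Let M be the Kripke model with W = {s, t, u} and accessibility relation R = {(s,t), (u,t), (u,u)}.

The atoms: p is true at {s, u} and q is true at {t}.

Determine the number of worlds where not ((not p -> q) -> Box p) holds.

2

s: (not p -> q) -> Box p is F. ✓
t: (not p -> q) -> Box p is T. ✗
u: (not p -> q) -> Box p is F. ✓
Satisfying worlds: {s, u}.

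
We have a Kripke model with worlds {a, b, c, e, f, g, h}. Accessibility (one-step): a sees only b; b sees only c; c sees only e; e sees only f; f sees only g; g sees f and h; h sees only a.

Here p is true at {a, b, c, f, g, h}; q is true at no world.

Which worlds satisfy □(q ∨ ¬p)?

{c}

a: successors {b}; q ∨ ¬p there: b:F. ✗
b: successors {c}; q ∨ ¬p there: c:F. ✗
c: successors {e}; q ∨ ¬p there: e:T. ✓
e: successors {f}; q ∨ ¬p there: f:F. ✗
f: successors {g}; q ∨ ¬p there: g:F. ✗
g: successors {f, h}; q ∨ ¬p there: f:F, h:F. ✗
h: successors {a}; q ∨ ¬p there: a:F. ✗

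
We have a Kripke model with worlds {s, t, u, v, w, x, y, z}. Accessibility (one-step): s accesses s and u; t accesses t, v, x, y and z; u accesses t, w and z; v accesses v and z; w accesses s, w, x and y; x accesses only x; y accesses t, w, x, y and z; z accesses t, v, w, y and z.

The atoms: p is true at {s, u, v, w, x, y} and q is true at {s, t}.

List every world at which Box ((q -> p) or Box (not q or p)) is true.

{s, v, w, x}

s: successors {s, u}; (q -> p) or Box (not q or p) there: s:T, u:T. ✓
t: successors {t, v, x, y, z}; (q -> p) or Box (not q or p) there: t:F, v:T, x:T, y:T, z:T. ✗
u: successors {t, w, z}; (q -> p) or Box (not q or p) there: t:F, w:T, z:T. ✗
v: successors {v, z}; (q -> p) or Box (not q or p) there: v:T, z:T. ✓
w: successors {s, w, x, y}; (q -> p) or Box (not q or p) there: s:T, w:T, x:T, y:T. ✓
x: successors {x}; (q -> p) or Box (not q or p) there: x:T. ✓
y: successors {t, w, x, y, z}; (q -> p) or Box (not q or p) there: t:F, w:T, x:T, y:T, z:T. ✗
z: successors {t, v, w, y, z}; (q -> p) or Box (not q or p) there: t:F, v:T, w:T, y:T, z:T. ✗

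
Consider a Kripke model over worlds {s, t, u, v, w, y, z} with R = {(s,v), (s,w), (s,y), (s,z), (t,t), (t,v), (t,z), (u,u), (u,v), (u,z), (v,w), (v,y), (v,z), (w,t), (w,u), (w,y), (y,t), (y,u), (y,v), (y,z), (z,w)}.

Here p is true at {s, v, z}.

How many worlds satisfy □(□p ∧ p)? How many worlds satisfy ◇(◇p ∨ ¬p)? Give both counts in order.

0 and 7

For □(□p ∧ p):
s: successors {v, w, y, z}; □p ∧ p there: v:F, w:F, y:F, z:F. ✗
t: successors {t, v, z}; □p ∧ p there: t:F, v:F, z:F. ✗
u: successors {u, v, z}; □p ∧ p there: u:F, v:F, z:F. ✗
v: successors {w, y, z}; □p ∧ p there: w:F, y:F, z:F. ✗
w: successors {t, u, y}; □p ∧ p there: t:F, u:F, y:F. ✗
y: successors {t, u, v, z}; □p ∧ p there: t:F, u:F, v:F, z:F. ✗
z: successors {w}; □p ∧ p there: w:F. ✗
— 0 worlds.
For ◇(◇p ∨ ¬p):
s: successors {v, w, y, z}; ◇p ∨ ¬p there: v:T, w:T, y:T, z:F. ✓
t: successors {t, v, z}; ◇p ∨ ¬p there: t:T, v:T, z:F. ✓
u: successors {u, v, z}; ◇p ∨ ¬p there: u:T, v:T, z:F. ✓
v: successors {w, y, z}; ◇p ∨ ¬p there: w:T, y:T, z:F. ✓
w: successors {t, u, y}; ◇p ∨ ¬p there: t:T, u:T, y:T. ✓
y: successors {t, u, v, z}; ◇p ∨ ¬p there: t:T, u:T, v:T, z:F. ✓
z: successors {w}; ◇p ∨ ¬p there: w:T. ✓
— 7 worlds.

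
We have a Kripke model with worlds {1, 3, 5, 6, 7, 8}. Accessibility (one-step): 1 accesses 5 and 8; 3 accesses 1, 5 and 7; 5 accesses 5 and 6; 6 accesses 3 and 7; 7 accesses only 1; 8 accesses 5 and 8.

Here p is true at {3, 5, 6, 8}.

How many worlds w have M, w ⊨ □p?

1: successors {5, 8}; p there: 5:T, 8:T. ✓
3: successors {1, 5, 7}; p there: 1:F, 5:T, 7:F. ✗
5: successors {5, 6}; p there: 5:T, 6:T. ✓
6: successors {3, 7}; p there: 3:T, 7:F. ✗
7: successors {1}; p there: 1:F. ✗
8: successors {5, 8}; p there: 5:T, 8:T. ✓
Satisfying worlds: {1, 5, 8}.

3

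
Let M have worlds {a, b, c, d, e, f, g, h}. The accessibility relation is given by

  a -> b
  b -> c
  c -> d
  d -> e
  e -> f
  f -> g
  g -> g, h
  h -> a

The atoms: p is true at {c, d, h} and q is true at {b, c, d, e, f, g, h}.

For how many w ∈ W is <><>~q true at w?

1

a: successors {b}; <>~q there: b:F. ✗
b: successors {c}; <>~q there: c:F. ✗
c: successors {d}; <>~q there: d:F. ✗
d: successors {e}; <>~q there: e:F. ✗
e: successors {f}; <>~q there: f:F. ✗
f: successors {g}; <>~q there: g:F. ✗
g: successors {g, h}; <>~q there: g:F, h:T. ✓
h: successors {a}; <>~q there: a:F. ✗
Satisfying worlds: {g}.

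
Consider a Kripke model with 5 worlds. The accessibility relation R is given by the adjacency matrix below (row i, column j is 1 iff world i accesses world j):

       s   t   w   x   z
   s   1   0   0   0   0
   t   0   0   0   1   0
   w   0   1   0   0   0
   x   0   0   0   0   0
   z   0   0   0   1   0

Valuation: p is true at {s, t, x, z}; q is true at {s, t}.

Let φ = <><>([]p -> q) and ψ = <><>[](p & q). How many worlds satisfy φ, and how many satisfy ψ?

1 and 2

For <><>([]p -> q):
s: successors {s}; <>([]p -> q) there: s:T. ✓
t: successors {x}; <>([]p -> q) there: x:F. ✗
w: successors {t}; <>([]p -> q) there: t:F. ✗
x: no successors, so <><>([]p -> q) fails. ✗
z: successors {x}; <>([]p -> q) there: x:F. ✗
— 1 world.
For <><>[](p & q):
s: successors {s}; <>[](p & q) there: s:T. ✓
t: successors {x}; <>[](p & q) there: x:F. ✗
w: successors {t}; <>[](p & q) there: t:T. ✓
x: no successors, so <><>[](p & q) fails. ✗
z: successors {x}; <>[](p & q) there: x:F. ✗
— 2 worlds.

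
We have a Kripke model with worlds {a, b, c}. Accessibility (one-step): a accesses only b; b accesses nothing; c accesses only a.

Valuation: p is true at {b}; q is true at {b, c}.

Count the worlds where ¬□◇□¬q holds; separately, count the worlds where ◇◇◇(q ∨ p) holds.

1 and 0

For ¬□◇□¬q:
a: □◇□¬q is F. ✓
b: □◇□¬q is T. ✗
c: □◇□¬q is T. ✗
— 1 world.
For ◇◇◇(q ∨ p):
a: successors {b}; ◇◇(q ∨ p) there: b:F. ✗
b: no successors, so ◇◇◇(q ∨ p) fails. ✗
c: successors {a}; ◇◇(q ∨ p) there: a:F. ✗
— 0 worlds.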